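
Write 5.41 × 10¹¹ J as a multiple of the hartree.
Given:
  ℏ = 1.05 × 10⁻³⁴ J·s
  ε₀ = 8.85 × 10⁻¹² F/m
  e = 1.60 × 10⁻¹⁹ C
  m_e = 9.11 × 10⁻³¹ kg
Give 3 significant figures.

hartree: E_h = m_e e⁴/(4πε₀ℏ)² = 4.38 × 10⁻¹⁸ J.
5.41 × 10¹¹ / 4.38 × 10⁻¹⁸ = 1.24 × 10²⁹

1.24 × 10²⁹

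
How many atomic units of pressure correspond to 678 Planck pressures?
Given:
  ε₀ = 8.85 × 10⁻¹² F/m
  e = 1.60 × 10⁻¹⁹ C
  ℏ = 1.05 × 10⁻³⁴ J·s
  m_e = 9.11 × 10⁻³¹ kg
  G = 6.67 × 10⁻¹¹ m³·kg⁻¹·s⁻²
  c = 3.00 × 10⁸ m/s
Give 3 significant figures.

Planck pressure: p_P = c⁷/(ℏG²) = 4.68 × 10¹¹³ Pa
atomic unit of pressure: P_au = E_h/a₀³ = m_e⁴e¹⁰/((4πε₀)⁵ℏ⁸) = 3.01 × 10¹³ Pa
678 × 4.68 × 10¹¹³ / 3.01 × 10¹³ = 1.05 × 10¹⁰³

1.05 × 10¹⁰³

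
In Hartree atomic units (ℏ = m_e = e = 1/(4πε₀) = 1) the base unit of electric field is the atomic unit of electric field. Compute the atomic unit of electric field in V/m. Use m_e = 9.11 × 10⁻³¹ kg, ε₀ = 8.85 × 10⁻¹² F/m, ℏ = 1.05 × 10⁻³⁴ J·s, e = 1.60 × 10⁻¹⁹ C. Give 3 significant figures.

5.20 × 10¹¹ V/m

E_au = E_h/(e a₀) = m_e²e⁵/((4πε₀)³ℏ⁴)
E_h = 4.38 × 10⁻¹⁸ J
a₀ = 5.26 × 10⁻¹¹ m
E_h/(e·a₀) = 5.20 × 10¹¹ V/m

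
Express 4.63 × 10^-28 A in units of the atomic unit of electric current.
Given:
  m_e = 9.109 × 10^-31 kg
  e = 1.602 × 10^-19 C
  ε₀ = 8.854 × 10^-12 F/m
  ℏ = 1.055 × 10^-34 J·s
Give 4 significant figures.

7.003 × 10^-26

atomic unit of electric current: I_au = e E_h/ℏ = m_e e⁵/((4πε₀)²ℏ³) = 6.612 × 10^-3 A.
4.63 × 10^-28 / 6.612 × 10^-3 = 7.003 × 10^-26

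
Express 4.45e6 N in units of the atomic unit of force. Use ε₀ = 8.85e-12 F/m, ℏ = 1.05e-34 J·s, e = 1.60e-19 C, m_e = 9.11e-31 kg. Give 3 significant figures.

5.34e13

atomic unit of force: F_au = E_h/a₀ = m_e²e⁶/((4πε₀)³ℏ⁴) = 8.33e-8 N.
4.45e6 / 8.33e-8 = 5.34e13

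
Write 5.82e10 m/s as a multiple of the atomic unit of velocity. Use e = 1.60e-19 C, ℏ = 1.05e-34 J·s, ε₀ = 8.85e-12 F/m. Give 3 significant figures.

atomic unit of velocity: v_au = e²/(4πε₀ℏ) = 2.19e6 m/s.
5.82e10 / 2.19e6 = 2.65e4

2.65e4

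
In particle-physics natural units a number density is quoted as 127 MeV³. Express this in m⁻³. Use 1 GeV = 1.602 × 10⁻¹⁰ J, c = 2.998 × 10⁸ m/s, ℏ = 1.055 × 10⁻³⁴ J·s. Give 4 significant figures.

Number density is [L]⁻³ = [E]³/(ℏc)³.
1 GeV³ → 1/(ℏc)³ × (1 GeV in J)³ = 1.299 × 10⁴⁷ m⁻³.
Convert the energy scale: 127 MeV³ = 1.27 × 10⁻⁷ GeV³.
Result: 1.27 × 10⁻⁷ × 1.299 × 10⁴⁷ = 1.650 × 10⁴⁰ m⁻³.

1.650 × 10⁴⁰ m⁻³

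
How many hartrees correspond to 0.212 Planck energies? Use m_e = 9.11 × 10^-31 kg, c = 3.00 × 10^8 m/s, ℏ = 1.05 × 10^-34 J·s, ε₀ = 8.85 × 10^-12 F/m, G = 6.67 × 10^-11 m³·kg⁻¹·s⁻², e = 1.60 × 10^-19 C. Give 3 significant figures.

Planck energy: E_P = √(ℏc⁵/G) = 1.96 × 10^9 J
hartree: E_h = m_e e⁴/(4πε₀ℏ)² = 4.38 × 10^-18 J
0.212 × 1.96 × 10^9 / 4.38 × 10^-18 = 9.47 × 10^25

9.47 × 10^25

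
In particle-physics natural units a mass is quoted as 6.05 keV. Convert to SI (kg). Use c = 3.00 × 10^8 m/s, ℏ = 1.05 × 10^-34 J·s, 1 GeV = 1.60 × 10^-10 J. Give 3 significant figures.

Mass is [E]/c²; divide by c².
1 GeV → 1/c² × (1 GeV in J) = 1.78 × 10^-27 kg.
Convert the energy scale: 6.05 keV = 6.05 × 10^-6 GeV.
Result: 6.05 × 10^-6 × 1.78 × 10^-27 = 1.08 × 10^-32 kg.

1.08 × 10^-32 kg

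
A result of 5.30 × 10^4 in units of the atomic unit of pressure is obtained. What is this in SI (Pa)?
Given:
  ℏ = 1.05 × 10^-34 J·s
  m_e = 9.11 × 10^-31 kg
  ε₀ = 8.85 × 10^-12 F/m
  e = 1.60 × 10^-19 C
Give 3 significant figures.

One atomic unit of pressure: P_au = E_h/a₀³ = m_e⁴e¹⁰/((4πε₀)⁵ℏ⁸) = 3.01 × 10^13 Pa.
5.30 × 10^4 × 3.01 × 10^13 Pa = 1.60 × 10^18 Pa

1.60 × 10^18 Pa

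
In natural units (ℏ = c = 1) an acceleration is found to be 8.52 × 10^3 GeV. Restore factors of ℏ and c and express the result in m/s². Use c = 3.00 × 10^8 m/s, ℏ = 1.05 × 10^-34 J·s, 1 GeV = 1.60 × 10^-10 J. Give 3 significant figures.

3.89 × 10^36 m/s²

Acceleration is [L]/[T]² = c·[E]/ℏ.
1 GeV → c/ℏ × (1 GeV in J) = 4.57 × 10^32 m/s².
Result: 8.52 × 10^3 × 4.57 × 10^32 = 3.89 × 10^36 m/s².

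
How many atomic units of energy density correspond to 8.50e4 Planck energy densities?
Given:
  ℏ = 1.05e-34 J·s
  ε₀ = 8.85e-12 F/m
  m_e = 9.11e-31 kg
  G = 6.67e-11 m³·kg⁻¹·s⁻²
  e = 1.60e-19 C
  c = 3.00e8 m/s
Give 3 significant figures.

1.32e105

Planck energy density: u_P = c⁷/(ℏG²) = 4.68e113 J/m³
atomic unit of energy density: u_au = E_h/a₀³ = m_e⁴e¹⁰/((4πε₀)⁵ℏ⁸) = 3.01e13 J/m³
8.50e4 × 4.68e113 / 3.01e13 = 1.32e105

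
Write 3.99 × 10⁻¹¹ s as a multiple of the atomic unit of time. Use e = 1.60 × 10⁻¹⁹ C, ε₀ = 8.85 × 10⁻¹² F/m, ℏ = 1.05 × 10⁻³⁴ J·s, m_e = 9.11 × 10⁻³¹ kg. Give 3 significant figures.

atomic unit of time: τ_au = (4πε₀)²ℏ³/(m_e e⁴) = 2.40 × 10⁻¹⁷ s.
3.99 × 10⁻¹¹ / 2.40 × 10⁻¹⁷ = 1.66 × 10⁶

1.66 × 10⁶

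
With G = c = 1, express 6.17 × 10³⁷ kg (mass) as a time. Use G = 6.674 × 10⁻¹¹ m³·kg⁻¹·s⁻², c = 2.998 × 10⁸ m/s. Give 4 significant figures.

152.8 s

Mass → time via G/c³.
6.17 × 10³⁷ kg × (G/c³) = 152.8 s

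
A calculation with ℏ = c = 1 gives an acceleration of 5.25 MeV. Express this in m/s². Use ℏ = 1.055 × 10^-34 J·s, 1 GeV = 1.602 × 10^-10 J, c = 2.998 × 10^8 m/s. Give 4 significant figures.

2.390 × 10^30 m/s²

Acceleration is [L]/[T]² = c·[E]/ℏ.
1 GeV → c/ℏ × (1 GeV in J) = 4.552 × 10^32 m/s².
Convert the energy scale: 5.25 MeV = 5.25 × 10^-3 GeV.
Result: 5.25 × 10^-3 × 4.552 × 10^32 = 2.390 × 10^30 m/s².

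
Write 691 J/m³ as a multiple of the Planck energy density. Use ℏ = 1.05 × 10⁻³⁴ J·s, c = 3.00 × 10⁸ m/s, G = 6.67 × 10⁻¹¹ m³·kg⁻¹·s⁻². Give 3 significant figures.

Planck energy density: u_P = c⁷/(ℏG²) = 4.68 × 10¹¹³ J/m³.
691 / 4.68 × 10¹¹³ = 1.48 × 10⁻¹¹¹

1.48 × 10⁻¹¹¹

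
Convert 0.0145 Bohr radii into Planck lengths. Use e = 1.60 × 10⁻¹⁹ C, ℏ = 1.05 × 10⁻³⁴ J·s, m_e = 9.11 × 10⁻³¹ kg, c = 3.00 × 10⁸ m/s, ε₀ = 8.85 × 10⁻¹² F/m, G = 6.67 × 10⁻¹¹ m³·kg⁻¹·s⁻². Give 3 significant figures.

Bohr radius: a₀ = 4πε₀ℏ²/(m_e e²) = 5.26 × 10⁻¹¹ m
Planck length: ℓ_P = √(ℏG/c³) = 1.61 × 10⁻³⁵ m
0.0145 × 5.26 × 10⁻¹¹ / 1.61 × 10⁻³⁵ = 4.73 × 10²²

4.73 × 10²²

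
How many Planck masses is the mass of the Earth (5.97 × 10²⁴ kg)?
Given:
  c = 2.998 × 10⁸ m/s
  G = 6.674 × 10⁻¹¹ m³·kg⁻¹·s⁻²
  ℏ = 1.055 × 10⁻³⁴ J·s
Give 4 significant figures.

Planck mass: m_P = √(ℏc/G) = 2.177 × 10⁻⁸ kg.
5.97 × 10²⁴ / 2.177 × 10⁻⁸ = 2.742 × 10³²

2.742 × 10³²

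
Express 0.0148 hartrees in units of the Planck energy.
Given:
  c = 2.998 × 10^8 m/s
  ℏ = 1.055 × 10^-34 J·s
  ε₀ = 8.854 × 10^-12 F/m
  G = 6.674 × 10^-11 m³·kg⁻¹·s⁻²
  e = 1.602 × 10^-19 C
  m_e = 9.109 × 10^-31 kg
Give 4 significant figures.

hartree: E_h = m_e e⁴/(4πε₀ℏ)² = 4.354 × 10^-18 J
Planck energy: E_P = √(ℏc⁵/G) = 1.957 × 10^9 J
0.0148 × 4.354 × 10^-18 / 1.957 × 10^9 = 3.294 × 10^-29

3.294 × 10^-29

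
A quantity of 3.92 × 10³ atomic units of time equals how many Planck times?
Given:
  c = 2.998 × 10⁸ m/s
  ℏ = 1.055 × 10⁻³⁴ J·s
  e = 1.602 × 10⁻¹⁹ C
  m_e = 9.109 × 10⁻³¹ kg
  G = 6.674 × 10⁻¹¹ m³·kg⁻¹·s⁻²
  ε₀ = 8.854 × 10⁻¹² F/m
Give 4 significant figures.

1.761 × 10³⁰

atomic unit of time: τ_au = (4πε₀)²ℏ³/(m_e e⁴) = 2.423 × 10⁻¹⁷ s
Planck time: t_P = √(ℏG/c⁵) = 5.392 × 10⁻⁴⁴ s
3.92 × 10³ × 2.423 × 10⁻¹⁷ / 5.392 × 10⁻⁴⁴ = 1.761 × 10³⁰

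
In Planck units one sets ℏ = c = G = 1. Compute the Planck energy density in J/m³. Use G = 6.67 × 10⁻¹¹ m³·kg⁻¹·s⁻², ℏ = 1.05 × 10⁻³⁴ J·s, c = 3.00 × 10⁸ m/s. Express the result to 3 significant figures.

4.68 × 10¹¹³ J/m³

u_P = c⁷/(ℏG²)
  = 2.19 × 10⁵⁹ / 4.67 × 10⁻⁵⁵
  = 4.68 × 10¹¹³ J/m³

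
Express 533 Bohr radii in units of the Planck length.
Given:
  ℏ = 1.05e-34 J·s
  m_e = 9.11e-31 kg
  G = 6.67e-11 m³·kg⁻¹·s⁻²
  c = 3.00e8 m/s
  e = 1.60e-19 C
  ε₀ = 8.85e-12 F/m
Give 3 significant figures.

Bohr radius: a₀ = 4πε₀ℏ²/(m_e e²) = 5.26e-11 m
Planck length: ℓ_P = √(ℏG/c³) = 1.61e-35 m
533 × 5.26e-11 / 1.61e-35 = 1.74e27

1.74e27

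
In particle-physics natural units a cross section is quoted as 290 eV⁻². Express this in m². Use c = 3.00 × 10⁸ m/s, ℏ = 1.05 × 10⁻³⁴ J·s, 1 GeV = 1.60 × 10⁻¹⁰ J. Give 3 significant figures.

Area is [L]² = [E]⁻²·(ℏc)²; restore (ℏc)².
1 GeV⁻² → (ℏc)² × (1 GeV in J)⁻² = 3.88 × 10⁻³² m².
Convert the energy scale: 290 eV⁻² = 2.90 × 10²⁰ GeV⁻².
Result: 2.90 × 10²⁰ × 3.88 × 10⁻³² = 1.12 × 10⁻¹¹ m².

1.12 × 10⁻¹¹ m²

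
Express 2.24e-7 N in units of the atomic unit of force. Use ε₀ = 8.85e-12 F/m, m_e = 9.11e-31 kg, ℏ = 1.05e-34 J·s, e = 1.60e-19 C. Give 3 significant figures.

atomic unit of force: F_au = E_h/a₀ = m_e²e⁶/((4πε₀)³ℏ⁴) = 8.33e-8 N.
2.24e-7 / 8.33e-8 = 2.69

2.69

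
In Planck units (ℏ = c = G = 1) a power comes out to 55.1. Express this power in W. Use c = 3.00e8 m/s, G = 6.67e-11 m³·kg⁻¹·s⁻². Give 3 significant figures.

One Planck power: P_P = c⁵/G = 3.64e52 W.
55.1 × 3.64e52 W = 2.01e54 W

2.01e54 W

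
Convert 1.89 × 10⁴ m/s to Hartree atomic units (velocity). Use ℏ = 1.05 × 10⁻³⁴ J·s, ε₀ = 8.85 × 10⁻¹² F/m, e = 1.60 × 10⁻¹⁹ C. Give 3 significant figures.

8.62 × 10⁻³

atomic unit of velocity: v_au = e²/(4πε₀ℏ) = 2.19 × 10⁶ m/s.
1.89 × 10⁴ / 2.19 × 10⁶ = 8.62 × 10⁻³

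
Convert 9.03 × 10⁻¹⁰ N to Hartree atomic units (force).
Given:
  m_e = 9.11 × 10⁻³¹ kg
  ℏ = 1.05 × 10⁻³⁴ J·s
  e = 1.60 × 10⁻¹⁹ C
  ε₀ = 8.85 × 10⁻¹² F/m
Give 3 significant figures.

0.0108

atomic unit of force: F_au = E_h/a₀ = m_e²e⁶/((4πε₀)³ℏ⁴) = 8.33 × 10⁻⁸ N.
9.03 × 10⁻¹⁰ / 8.33 × 10⁻⁸ = 0.0108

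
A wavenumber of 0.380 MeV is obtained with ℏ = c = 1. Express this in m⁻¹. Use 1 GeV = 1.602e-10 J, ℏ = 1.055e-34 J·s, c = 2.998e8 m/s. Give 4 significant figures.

Inverse length is [E]/(ℏc).
1 GeV → 1/(ℏc) × (1 GeV in J) = 5.065e15 m⁻¹.
Convert the energy scale: 0.380 MeV = 3.80e-4 GeV.
Result: 3.80e-4 × 5.065e15 = 1.925e12 m⁻¹.

1.925e12 m⁻¹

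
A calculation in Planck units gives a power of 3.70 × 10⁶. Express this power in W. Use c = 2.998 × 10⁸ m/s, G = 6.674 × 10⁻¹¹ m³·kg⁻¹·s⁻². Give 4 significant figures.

One Planck power: P_P = c⁵/G = 3.629 × 10⁵² W.
3.70 × 10⁶ × 3.629 × 10⁵² W = 1.343 × 10⁵⁹ W

1.343 × 10⁵⁹ W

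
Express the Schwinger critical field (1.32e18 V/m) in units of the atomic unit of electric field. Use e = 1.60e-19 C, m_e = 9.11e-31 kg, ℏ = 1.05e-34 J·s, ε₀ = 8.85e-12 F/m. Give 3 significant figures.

atomic unit of electric field: E_au = E_h/(e a₀) = m_e²e⁵/((4πε₀)³ℏ⁴) = 5.20e11 V/m.
1.32e18 / 5.20e11 = 2.54e6

2.54e6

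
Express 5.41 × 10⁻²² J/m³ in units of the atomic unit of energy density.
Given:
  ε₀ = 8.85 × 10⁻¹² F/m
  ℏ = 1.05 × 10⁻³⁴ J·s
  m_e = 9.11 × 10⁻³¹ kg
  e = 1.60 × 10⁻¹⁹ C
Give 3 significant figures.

1.80 × 10⁻³⁵

atomic unit of energy density: u_au = E_h/a₀³ = m_e⁴e¹⁰/((4πε₀)⁵ℏ⁸) = 3.01 × 10¹³ J/m³.
5.41 × 10⁻²² / 3.01 × 10¹³ = 1.80 × 10⁻³⁵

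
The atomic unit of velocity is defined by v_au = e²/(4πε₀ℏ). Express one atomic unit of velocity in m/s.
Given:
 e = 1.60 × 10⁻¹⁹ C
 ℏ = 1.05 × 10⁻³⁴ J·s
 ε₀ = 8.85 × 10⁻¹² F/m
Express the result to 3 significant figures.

2.19 × 10⁶ m/s

v_au = e²/(4πε₀ℏ)
  = 2.56 × 10⁻³⁸ / 1.17 × 10⁻⁴⁴
  = 2.19 × 10⁶ m/s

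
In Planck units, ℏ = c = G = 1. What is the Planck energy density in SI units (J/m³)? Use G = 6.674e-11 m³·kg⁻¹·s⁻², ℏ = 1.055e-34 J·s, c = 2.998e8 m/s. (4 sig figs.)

4.632e113 J/m³

From ℏ = c = G = 1 the energy density scale is u_P = c⁷/(ℏG²).
  = 2.177e59 / 4.699e-55
  = 4.632e113 J/m³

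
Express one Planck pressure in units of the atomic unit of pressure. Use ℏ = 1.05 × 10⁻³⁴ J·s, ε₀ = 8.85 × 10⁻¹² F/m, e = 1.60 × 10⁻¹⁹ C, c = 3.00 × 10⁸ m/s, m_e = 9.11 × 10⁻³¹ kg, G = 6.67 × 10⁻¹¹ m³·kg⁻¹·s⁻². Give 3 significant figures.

Planck pressure: p_P = c⁷/(ℏG²) = 4.68 × 10¹¹³ Pa
atomic unit of pressure: P_au = E_h/a₀³ = m_e⁴e¹⁰/((4πε₀)⁵ℏ⁸) = 3.01 × 10¹³ Pa
ratio = 4.68 × 10¹¹³ / 3.01 × 10¹³ = 1.55 × 10¹⁰⁰

1.55 × 10¹⁰⁰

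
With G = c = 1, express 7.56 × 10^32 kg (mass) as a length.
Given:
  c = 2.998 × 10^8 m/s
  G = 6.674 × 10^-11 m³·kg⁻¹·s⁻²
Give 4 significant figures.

In G = c = 1 units mass has dimensions of length; the conversion factor is G/c².
7.56 × 10^32 kg × (G/c²) = 5.614 × 10^5 m

5.614 × 10^5 m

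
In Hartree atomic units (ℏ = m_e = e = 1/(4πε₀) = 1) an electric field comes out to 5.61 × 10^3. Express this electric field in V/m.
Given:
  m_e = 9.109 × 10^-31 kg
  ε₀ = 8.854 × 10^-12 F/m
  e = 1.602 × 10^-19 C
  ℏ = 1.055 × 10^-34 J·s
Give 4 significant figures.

One atomic unit of electric field: E_au = E_h/(e a₀) = m_e²e⁵/((4πε₀)³ℏ⁴) = 5.131 × 10^11 V/m.
5.61 × 10^3 × 5.131 × 10^11 V/m = 2.878 × 10^15 V/m

2.878 × 10^15 V/m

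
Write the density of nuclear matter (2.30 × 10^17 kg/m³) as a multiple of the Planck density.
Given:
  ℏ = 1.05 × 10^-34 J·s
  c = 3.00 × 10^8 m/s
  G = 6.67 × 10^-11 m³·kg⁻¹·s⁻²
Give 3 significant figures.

Planck density: ρ_P = c⁵/(ℏG²) = 5.20 × 10^96 kg/m³.
2.30 × 10^17 / 5.20 × 10^96 = 4.42 × 10^-80

4.42 × 10^-80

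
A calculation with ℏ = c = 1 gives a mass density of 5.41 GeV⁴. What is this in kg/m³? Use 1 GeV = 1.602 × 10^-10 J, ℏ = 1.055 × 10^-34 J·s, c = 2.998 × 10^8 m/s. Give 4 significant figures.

1.253 × 10^21 kg/m³

Mass density is [E]/(c²[L]³) = [E]⁴/(ℏ³c⁵).
1 GeV⁴ → 1/(ℏ³c⁵) × (1 GeV in J)⁴ = 2.316 × 10^20 kg/m³.
Result: 5.41 × 2.316 × 10^20 = 1.253 × 10^21 kg/m³.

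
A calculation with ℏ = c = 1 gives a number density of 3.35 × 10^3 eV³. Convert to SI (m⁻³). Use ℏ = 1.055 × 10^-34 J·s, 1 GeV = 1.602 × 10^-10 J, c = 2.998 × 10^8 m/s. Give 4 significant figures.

4.353 × 10^23 m⁻³

Number density is [L]⁻³ = [E]³/(ℏc)³.
1 GeV³ → 1/(ℏc)³ × (1 GeV in J)³ = 1.299 × 10^47 m⁻³.
Convert the energy scale: 3.35 × 10^3 eV³ = 3.35 × 10^-24 GeV³.
Result: 3.35 × 10^-24 × 1.299 × 10^47 = 4.353 × 10^23 m⁻³.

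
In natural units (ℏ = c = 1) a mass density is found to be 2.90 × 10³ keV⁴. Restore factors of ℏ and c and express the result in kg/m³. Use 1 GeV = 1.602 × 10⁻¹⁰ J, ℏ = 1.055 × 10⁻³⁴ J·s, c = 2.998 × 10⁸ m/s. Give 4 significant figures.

Mass density is [E]/(c²[L]³) = [E]⁴/(ℏ³c⁵).
1 GeV⁴ → 1/(ℏ³c⁵) × (1 GeV in J)⁴ = 2.316 × 10²⁰ kg/m³.
Convert the energy scale: 2.90 × 10³ keV⁴ = 2.90 × 10⁻²¹ GeV⁴.
Result: 2.90 × 10⁻²¹ × 2.316 × 10²⁰ = 0.6716 kg/m³.

0.6716 kg/m³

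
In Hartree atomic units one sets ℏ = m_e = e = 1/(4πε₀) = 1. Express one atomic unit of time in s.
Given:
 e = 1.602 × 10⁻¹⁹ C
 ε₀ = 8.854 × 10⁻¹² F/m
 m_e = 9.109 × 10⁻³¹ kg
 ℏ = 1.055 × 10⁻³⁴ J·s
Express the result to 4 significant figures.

τ_au = (4πε₀)²ℏ³/(m_e e⁴)
E_h = 4.354 × 10⁻¹⁸ J
ℏ/E_h = 2.423 × 10⁻¹⁷ s

2.423 × 10⁻¹⁷ s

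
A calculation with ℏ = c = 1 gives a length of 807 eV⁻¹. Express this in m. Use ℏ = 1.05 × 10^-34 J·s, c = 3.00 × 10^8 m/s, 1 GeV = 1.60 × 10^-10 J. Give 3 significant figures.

1.59 × 10^-4 m

A length is [E]⁻¹ in ℏ=c=1; restore one factor of ℏc.
1 GeV⁻¹ → ℏc × (1 GeV in J)⁻¹ = 1.97 × 10^-16 m.
Convert the energy scale: 807 eV⁻¹ = 8.07 × 10^11 GeV⁻¹.
Result: 8.07 × 10^11 × 1.97 × 10^-16 = 1.59 × 10^-4 m.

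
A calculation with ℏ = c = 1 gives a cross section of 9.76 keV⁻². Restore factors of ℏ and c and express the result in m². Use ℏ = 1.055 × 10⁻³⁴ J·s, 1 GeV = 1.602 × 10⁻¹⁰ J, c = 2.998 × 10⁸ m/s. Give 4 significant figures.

Area is [L]² = [E]⁻²·(ℏc)²; restore (ℏc)².
1 GeV⁻² → (ℏc)² × (1 GeV in J)⁻² = 3.898 × 10⁻³² m².
Convert the energy scale: 9.76 keV⁻² = 9.76 × 10¹² GeV⁻².
Result: 9.76 × 10¹² × 3.898 × 10⁻³² = 3.804 × 10⁻¹⁹ m².

3.804 × 10⁻¹⁹ m²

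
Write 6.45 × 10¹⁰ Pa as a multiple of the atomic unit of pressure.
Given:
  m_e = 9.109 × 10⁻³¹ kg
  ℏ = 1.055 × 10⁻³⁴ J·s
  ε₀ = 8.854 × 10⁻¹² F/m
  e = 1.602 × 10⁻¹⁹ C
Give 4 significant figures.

2.202 × 10⁻³

atomic unit of pressure: P_au = E_h/a₀³ = m_e⁴e¹⁰/((4πε₀)⁵ℏ⁸) = 2.929 × 10¹³ Pa.
6.45 × 10¹⁰ / 2.929 × 10¹³ = 2.202 × 10⁻³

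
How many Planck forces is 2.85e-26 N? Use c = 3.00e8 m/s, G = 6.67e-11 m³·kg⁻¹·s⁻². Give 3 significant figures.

2.35e-70

Planck force: F_P = c⁴/G = 1.21e44 N.
2.85e-26 / 1.21e44 = 2.35e-70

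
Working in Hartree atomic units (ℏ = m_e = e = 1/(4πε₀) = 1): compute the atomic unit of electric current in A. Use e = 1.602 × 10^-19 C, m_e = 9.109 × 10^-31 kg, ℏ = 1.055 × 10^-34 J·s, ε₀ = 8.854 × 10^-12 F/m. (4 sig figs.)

6.612 × 10^-3 A

From ℏ = m_e = e = 1/(4πε₀) = 1 the current scale is I_au = e E_h/ℏ = m_e e⁵/((4πε₀)²ℏ³).
E_h = 4.354 × 10^-18 J
e·E_h/ℏ = 6.612 × 10^-3 A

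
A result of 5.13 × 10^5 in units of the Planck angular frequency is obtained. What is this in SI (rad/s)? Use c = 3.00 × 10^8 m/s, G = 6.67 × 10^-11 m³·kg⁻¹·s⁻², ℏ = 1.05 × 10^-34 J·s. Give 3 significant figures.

One Planck angular frequency: ω_P = √(c⁵/(ℏG)) = 1.86 × 10^43 rad/s.
5.13 × 10^5 × 1.86 × 10^43 rad/s = 9.56 × 10^48 rad/s

9.56 × 10^48 rad/s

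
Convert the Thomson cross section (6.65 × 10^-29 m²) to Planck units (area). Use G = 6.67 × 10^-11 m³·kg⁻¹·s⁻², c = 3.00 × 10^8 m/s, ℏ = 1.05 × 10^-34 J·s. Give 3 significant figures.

Planck area: A_P = ℏG/c³ = 2.59 × 10^-70 m².
6.65 × 10^-29 / 2.59 × 10^-70 = 2.56 × 10^41

2.56 × 10^41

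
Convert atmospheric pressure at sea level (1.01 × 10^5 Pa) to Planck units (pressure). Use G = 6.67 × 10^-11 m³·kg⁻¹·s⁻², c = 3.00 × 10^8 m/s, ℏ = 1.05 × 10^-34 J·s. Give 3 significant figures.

2.16 × 10^-109

Planck pressure: p_P = c⁷/(ℏG²) = 4.68 × 10^113 Pa.
1.01 × 10^5 / 4.68 × 10^113 = 2.16 × 10^-109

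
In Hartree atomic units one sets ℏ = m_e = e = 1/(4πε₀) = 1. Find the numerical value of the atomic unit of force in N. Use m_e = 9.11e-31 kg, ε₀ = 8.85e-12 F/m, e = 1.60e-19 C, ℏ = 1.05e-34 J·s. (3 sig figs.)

F_au = E_h/a₀ = m_e²e⁶/((4πε₀)³ℏ⁴)
E_h = 4.38e-18 J
a₀ = 5.26e-11 m
E_h/a₀ = 8.33e-8 N

8.33e-8 N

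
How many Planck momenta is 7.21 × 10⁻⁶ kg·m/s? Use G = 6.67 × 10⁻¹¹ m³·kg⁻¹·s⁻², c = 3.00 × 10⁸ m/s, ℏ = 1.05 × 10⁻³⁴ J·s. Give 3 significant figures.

Planck momentum: p_P = √(ℏc³/G) = 6.52 kg·m/s.
7.21 × 10⁻⁶ / 6.52 = 1.11 × 10⁻⁶

1.11 × 10⁻⁶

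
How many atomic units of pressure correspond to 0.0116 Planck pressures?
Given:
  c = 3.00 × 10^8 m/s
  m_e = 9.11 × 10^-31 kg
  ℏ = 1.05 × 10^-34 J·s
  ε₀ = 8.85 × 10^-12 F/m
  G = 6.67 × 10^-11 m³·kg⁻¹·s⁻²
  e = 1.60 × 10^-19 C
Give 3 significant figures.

1.80 × 10^98

Planck pressure: p_P = c⁷/(ℏG²) = 4.68 × 10^113 Pa
atomic unit of pressure: P_au = E_h/a₀³ = m_e⁴e¹⁰/((4πε₀)⁵ℏ⁸) = 3.01 × 10^13 Pa
0.0116 × 4.68 × 10^113 / 3.01 × 10^13 = 1.80 × 10^98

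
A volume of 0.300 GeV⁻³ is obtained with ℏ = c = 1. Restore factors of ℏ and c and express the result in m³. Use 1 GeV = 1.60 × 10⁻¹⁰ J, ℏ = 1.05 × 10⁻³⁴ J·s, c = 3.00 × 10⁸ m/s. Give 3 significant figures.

2.29 × 10⁻⁴⁸ m³

Volume is [L]³ = [E]⁻³·(ℏc)³.
1 GeV⁻³ → (ℏc)³ × (1 GeV in J)⁻³ = 7.63 × 10⁻⁴⁸ m³.
Result: 0.300 × 7.63 × 10⁻⁴⁸ = 2.29 × 10⁻⁴⁸ m³.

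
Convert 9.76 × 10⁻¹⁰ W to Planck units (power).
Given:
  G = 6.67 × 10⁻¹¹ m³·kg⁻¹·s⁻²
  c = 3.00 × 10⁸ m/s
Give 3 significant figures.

2.68 × 10⁻⁶²

Planck power: P_P = c⁵/G = 3.64 × 10⁵² W.
9.76 × 10⁻¹⁰ / 3.64 × 10⁵² = 2.68 × 10⁻⁶²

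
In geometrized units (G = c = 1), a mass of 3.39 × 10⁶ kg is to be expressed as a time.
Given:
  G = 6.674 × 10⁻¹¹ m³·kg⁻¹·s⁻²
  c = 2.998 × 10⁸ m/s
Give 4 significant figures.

Mass → time via G/c³.
3.39 × 10⁶ kg × (G/c³) = 8.396 × 10⁻³⁰ s

8.396 × 10⁻³⁰ s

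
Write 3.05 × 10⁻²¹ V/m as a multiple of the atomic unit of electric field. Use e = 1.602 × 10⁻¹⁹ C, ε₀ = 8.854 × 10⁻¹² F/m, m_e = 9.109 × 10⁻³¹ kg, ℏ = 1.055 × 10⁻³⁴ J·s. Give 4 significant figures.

5.944 × 10⁻³³

atomic unit of electric field: E_au = E_h/(e a₀) = m_e²e⁵/((4πε₀)³ℏ⁴) = 5.131 × 10¹¹ V/m.
3.05 × 10⁻²¹ / 5.131 × 10¹¹ = 5.944 × 10⁻³³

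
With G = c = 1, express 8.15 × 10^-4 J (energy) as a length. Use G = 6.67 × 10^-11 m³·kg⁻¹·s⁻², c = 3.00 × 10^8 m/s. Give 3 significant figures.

6.71 × 10^-48 m

Energy → length via G/c⁴.
8.15 × 10^-4 J × (G/c⁴) = 6.71 × 10^-48 m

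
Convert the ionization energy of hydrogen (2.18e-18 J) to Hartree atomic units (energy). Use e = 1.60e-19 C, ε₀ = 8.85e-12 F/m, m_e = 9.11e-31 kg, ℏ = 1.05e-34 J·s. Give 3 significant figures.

hartree: E_h = m_e e⁴/(4πε₀ℏ)² = 4.38e-18 J.
2.18e-18 / 4.38e-18 = 0.498

0.498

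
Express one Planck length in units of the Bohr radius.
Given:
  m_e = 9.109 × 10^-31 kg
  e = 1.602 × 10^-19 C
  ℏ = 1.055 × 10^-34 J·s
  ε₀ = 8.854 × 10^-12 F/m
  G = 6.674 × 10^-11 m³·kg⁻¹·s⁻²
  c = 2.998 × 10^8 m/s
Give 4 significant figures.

3.051 × 10^-25

Planck length: ℓ_P = √(ℏG/c³) = 1.616 × 10^-35 m
Bohr radius: a₀ = 4πε₀ℏ²/(m_e e²) = 5.297 × 10^-11 m
ratio = 1.616 × 10^-35 / 5.297 × 10^-11 = 3.051 × 10^-25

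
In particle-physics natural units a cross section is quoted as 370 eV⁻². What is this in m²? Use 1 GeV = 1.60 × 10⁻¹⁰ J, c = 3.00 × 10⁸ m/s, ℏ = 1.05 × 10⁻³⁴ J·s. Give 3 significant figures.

Area is [L]² = [E]⁻²·(ℏc)²; restore (ℏc)².
1 GeV⁻² → (ℏc)² × (1 GeV in J)⁻² = 3.88 × 10⁻³² m².
Convert the energy scale: 370 eV⁻² = 3.70 × 10²⁰ GeV⁻².
Result: 3.70 × 10²⁰ × 3.88 × 10⁻³² = 1.43 × 10⁻¹¹ m².

1.43 × 10⁻¹¹ m²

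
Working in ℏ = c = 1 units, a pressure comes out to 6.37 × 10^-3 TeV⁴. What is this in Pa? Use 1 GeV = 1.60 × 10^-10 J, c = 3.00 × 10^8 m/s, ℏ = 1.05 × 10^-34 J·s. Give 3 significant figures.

1.34 × 10^47 Pa

Pressure is [E]/[L]³ = [E]⁴/(ℏc)³.
1 GeV⁴ → 1/(ℏc)³ × (1 GeV in J)⁴ = 2.10 × 10^37 Pa.
Convert the energy scale: 6.37 × 10^-3 TeV⁴ = 6.37 × 10^9 GeV⁴.
Result: 6.37 × 10^9 × 2.10 × 10^37 = 1.34 × 10^47 Pa.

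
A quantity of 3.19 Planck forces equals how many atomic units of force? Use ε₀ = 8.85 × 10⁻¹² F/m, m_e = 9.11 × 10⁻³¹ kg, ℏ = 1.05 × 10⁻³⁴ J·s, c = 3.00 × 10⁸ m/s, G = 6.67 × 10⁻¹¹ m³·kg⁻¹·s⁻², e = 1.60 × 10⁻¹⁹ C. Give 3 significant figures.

Planck force: F_P = c⁴/G = 1.21 × 10⁴⁴ N
atomic unit of force: F_au = E_h/a₀ = m_e²e⁶/((4πε₀)³ℏ⁴) = 8.33 × 10⁻⁸ N
3.19 × 1.21 × 10⁴⁴ / 8.33 × 10⁻⁸ = 4.65 × 10⁵¹

4.65 × 10⁵¹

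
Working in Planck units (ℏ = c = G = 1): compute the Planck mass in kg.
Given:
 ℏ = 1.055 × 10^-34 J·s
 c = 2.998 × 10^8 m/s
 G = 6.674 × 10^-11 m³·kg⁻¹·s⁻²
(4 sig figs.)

2.177 × 10^-8 kg

From ℏ = c = G = 1 the mass scale is m_P = √(ℏc/G).
  = √(4.739 × 10^-16)
  = 2.177 × 10^-8 kg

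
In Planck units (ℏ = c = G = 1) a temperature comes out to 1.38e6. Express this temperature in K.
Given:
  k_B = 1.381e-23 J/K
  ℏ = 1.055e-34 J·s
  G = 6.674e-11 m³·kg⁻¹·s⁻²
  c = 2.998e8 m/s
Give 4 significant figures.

One Planck temperature: T_P = √(ℏc⁵/G) / k_B = 1.417e32 K.
1.38e6 × 1.417e32 K = 1.955e38 K

1.955e38 K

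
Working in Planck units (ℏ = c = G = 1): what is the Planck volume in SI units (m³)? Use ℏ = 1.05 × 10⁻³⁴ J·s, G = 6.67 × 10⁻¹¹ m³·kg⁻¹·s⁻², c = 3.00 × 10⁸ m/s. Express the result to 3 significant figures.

The unique combination of the constants set to 1 with dimensions of volume is V_P = (ℏG/c³)^(3/2).
  = √(1.75 × 10⁻²⁰⁹)
  = 4.18 × 10⁻¹⁰⁵ m³

4.18 × 10⁻¹⁰⁵ m³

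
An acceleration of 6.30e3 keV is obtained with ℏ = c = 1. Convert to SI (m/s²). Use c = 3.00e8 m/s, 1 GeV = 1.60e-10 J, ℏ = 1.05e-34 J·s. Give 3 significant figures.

2.88e30 m/s²

Acceleration is [L]/[T]² = c·[E]/ℏ.
1 GeV → c/ℏ × (1 GeV in J) = 4.57e32 m/s².
Convert the energy scale: 6.30e3 keV = 6.30e-3 GeV.
Result: 6.30e-3 × 4.57e32 = 2.88e30 m/s².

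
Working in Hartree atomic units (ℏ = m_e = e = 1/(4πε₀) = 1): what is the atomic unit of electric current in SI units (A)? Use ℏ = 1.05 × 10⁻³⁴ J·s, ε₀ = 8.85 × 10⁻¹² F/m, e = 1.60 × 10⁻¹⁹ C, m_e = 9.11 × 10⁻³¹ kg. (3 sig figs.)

6.67 × 10⁻³ A

From ℏ = m_e = e = 1/(4πε₀) = 1 the current scale is I_au = e E_h/ℏ = m_e e⁵/((4πε₀)²ℏ³).
E_h = 4.38 × 10⁻¹⁸ J
e·E_h/ℏ = 6.67 × 10⁻³ A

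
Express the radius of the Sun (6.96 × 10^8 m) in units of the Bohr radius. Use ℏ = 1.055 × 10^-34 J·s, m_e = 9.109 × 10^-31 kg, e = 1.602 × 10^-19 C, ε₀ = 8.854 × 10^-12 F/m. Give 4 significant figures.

Bohr radius: a₀ = 4πε₀ℏ²/(m_e e²) = 5.297 × 10^-11 m.
6.96 × 10^8 / 5.297 × 10^-11 = 1.314 × 10^19

1.314 × 10^19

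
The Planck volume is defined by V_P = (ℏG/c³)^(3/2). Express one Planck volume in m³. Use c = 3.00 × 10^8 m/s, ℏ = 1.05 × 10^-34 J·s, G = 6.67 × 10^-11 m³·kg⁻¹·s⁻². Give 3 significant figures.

4.18 × 10^-105 m³

V_P = (ℏG/c³)^(3/2)
  = √(1.75 × 10^-209)
  = 4.18 × 10^-105 m³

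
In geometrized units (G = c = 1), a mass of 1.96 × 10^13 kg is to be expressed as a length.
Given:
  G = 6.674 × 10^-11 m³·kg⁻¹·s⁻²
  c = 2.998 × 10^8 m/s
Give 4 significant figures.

1.455 × 10^-14 m

In G = c = 1 units mass has dimensions of length; the conversion factor is G/c².
1.96 × 10^13 kg × (G/c²) = 1.455 × 10^-14 m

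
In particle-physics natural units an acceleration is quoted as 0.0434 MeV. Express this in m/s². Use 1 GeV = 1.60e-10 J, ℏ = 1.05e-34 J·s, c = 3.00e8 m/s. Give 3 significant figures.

Acceleration is [L]/[T]² = c·[E]/ℏ.
1 GeV → c/ℏ × (1 GeV in J) = 4.57e32 m/s².
Convert the energy scale: 0.0434 MeV = 4.34e-5 GeV.
Result: 4.34e-5 × 4.57e32 = 1.98e28 m/s².

1.98e28 m/s²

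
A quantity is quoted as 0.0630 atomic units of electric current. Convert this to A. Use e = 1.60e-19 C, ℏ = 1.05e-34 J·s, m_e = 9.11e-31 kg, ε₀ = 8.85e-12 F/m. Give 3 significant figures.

4.20e-4 A

One atomic unit of electric current: I_au = e E_h/ℏ = m_e e⁵/((4πε₀)²ℏ³) = 6.67e-3 A.
0.0630 × 6.67e-3 A = 4.20e-4 A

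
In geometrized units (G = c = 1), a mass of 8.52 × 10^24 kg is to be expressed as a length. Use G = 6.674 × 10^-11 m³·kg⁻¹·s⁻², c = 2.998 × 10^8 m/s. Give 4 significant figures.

In G = c = 1 units mass has dimensions of length; the conversion factor is G/c².
8.52 × 10^24 kg × (G/c²) = 6.326 × 10^-3 m

6.326 × 10^-3 m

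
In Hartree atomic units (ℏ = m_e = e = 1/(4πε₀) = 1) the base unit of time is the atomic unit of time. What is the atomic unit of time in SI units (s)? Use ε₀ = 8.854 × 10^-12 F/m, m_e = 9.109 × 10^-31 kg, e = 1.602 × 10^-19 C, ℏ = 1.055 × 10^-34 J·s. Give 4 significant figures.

τ_au = (4πε₀)²ℏ³/(m_e e⁴)
E_h = 4.354 × 10^-18 J
ℏ/E_h = 2.423 × 10^-17 s

2.423 × 10^-17 s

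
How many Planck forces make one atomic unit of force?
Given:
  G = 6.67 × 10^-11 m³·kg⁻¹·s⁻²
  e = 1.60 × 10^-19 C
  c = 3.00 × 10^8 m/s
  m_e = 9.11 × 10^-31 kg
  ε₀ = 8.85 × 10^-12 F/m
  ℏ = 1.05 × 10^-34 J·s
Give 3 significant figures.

6.86 × 10^-52

atomic unit of force: F_au = E_h/a₀ = m_e²e⁶/((4πε₀)³ℏ⁴) = 8.33 × 10^-8 N
Planck force: F_P = c⁴/G = 1.21 × 10^44 N
ratio = 8.33 × 10^-8 / 1.21 × 10^44 = 6.86 × 10^-52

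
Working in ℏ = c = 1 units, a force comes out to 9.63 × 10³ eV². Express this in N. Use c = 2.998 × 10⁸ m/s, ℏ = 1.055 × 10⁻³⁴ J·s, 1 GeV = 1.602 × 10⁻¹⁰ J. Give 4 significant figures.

Force is [E]/[L] = [E]²/(ℏc); restore (ℏc)⁻¹.
1 GeV² → 1/(ℏc) × (1 GeV in J)² = 8.114 × 10⁵ N.
Convert the energy scale: 9.63 × 10³ eV² = 9.63 × 10⁻¹⁵ GeV².
Result: 9.63 × 10⁻¹⁵ × 8.114 × 10⁵ = 7.814 × 10⁻⁹ N.

7.814 × 10⁻⁹ N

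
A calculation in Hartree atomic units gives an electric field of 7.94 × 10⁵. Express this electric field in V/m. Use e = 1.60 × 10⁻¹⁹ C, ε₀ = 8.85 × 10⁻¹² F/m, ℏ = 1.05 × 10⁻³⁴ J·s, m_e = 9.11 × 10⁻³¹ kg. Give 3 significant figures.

4.13 × 10¹⁷ V/m

One atomic unit of electric field: E_au = E_h/(e a₀) = m_e²e⁵/((4πε₀)³ℏ⁴) = 5.20 × 10¹¹ V/m.
7.94 × 10⁵ × 5.20 × 10¹¹ V/m = 4.13 × 10¹⁷ V/m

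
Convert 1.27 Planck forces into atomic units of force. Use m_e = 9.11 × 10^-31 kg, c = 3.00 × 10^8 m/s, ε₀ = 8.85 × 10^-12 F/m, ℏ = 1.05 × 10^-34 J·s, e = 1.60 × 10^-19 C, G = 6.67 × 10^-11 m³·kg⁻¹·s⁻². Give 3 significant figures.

Planck force: F_P = c⁴/G = 1.21 × 10^44 N
atomic unit of force: F_au = E_h/a₀ = m_e²e⁶/((4πε₀)³ℏ⁴) = 8.33 × 10^-8 N
1.27 × 1.21 × 10^44 / 8.33 × 10^-8 = 1.85 × 10^51

1.85 × 10^51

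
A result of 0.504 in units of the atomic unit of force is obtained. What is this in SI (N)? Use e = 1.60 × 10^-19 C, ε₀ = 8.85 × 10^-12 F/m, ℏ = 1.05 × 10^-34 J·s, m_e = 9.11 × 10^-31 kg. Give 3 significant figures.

One atomic unit of force: F_au = E_h/a₀ = m_e²e⁶/((4πε₀)³ℏ⁴) = 8.33 × 10^-8 N.
0.504 × 8.33 × 10^-8 N = 4.20 × 10^-8 N

4.20 × 10^-8 N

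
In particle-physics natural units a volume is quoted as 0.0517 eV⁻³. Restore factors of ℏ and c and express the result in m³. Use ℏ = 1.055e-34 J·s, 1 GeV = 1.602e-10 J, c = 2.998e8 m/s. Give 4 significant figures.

3.979e-22 m³

Volume is [L]³ = [E]⁻³·(ℏc)³.
1 GeV⁻³ → (ℏc)³ × (1 GeV in J)⁻³ = 7.696e-48 m³.
Convert the energy scale: 0.0517 eV⁻³ = 5.17e25 GeV⁻³.
Result: 5.17e25 × 7.696e-48 = 3.979e-22 m³.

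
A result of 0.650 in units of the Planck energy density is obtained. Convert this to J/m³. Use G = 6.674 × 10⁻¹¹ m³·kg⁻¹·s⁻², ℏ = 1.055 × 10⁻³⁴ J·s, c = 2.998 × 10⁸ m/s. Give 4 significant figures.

3.011 × 10¹¹³ J/m³

One Planck energy density: u_P = c⁷/(ℏG²) = 4.632 × 10¹¹³ J/m³.
0.650 × 4.632 × 10¹¹³ J/m³ = 3.011 × 10¹¹³ J/m³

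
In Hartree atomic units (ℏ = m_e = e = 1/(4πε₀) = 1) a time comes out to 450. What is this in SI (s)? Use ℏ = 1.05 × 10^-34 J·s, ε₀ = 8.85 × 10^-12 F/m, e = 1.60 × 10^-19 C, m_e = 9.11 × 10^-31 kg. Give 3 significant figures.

One atomic unit of time: τ_au = (4πε₀)²ℏ³/(m_e e⁴) = 2.40 × 10^-17 s.
450 × 2.40 × 10^-17 s = 1.08 × 10^-14 s

1.08 × 10^-14 s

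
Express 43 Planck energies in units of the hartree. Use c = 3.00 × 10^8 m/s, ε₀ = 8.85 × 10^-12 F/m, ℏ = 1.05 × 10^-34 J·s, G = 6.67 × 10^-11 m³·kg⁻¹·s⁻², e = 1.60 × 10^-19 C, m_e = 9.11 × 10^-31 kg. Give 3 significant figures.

1.92 × 10^28

Planck energy: E_P = √(ℏc⁵/G) = 1.96 × 10^9 J
hartree: E_h = m_e e⁴/(4πε₀ℏ)² = 4.38 × 10^-18 J
43 × 1.96 × 10^9 / 4.38 × 10^-18 = 1.92 × 10^28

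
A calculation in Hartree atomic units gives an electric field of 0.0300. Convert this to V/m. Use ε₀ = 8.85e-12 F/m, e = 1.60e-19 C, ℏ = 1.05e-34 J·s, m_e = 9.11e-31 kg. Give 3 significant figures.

One atomic unit of electric field: E_au = E_h/(e a₀) = m_e²e⁵/((4πε₀)³ℏ⁴) = 5.20e11 V/m.
0.0300 × 5.20e11 V/m = 1.56e10 V/m

1.56e10 V/m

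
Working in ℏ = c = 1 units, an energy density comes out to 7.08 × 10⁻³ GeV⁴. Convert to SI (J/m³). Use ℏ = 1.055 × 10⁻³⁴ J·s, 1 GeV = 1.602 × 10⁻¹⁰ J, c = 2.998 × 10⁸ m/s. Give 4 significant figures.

1.474 × 10³⁵ J/m³

[E]/[L]³ = [E]⁴/(ℏc)³; restore (ℏc)⁻³.
1 GeV⁴ → 1/(ℏc)³ × (1 GeV in J)⁴ = 2.082 × 10³⁷ J/m³.
Result: 7.08 × 10⁻³ × 2.082 × 10³⁷ = 1.474 × 10³⁵ J/m³.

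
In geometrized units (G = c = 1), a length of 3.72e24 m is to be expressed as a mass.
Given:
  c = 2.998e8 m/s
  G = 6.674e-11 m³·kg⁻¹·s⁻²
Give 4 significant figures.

5.010e51 kg

Length → mass via c²/G.
3.72e24 m × (c²/G) = 5.010e51 kg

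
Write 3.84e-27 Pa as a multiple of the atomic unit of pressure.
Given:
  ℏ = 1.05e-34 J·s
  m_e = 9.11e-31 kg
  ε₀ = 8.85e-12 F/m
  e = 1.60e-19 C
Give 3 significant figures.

atomic unit of pressure: P_au = E_h/a₀³ = m_e⁴e¹⁰/((4πε₀)⁵ℏ⁸) = 3.01e13 Pa.
3.84e-27 / 3.01e13 = 1.27e-40

1.27e-40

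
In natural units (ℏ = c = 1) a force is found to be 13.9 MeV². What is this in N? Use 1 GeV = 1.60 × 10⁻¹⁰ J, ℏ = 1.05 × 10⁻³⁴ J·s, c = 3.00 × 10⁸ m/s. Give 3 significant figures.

11.3 N

Force is [E]/[L] = [E]²/(ℏc); restore (ℏc)⁻¹.
1 GeV² → 1/(ℏc) × (1 GeV in J)² = 8.13 × 10⁵ N.
Convert the energy scale: 13.9 MeV² = 1.39 × 10⁻⁵ GeV².
Result: 1.39 × 10⁻⁵ × 8.13 × 10⁵ = 11.3 N.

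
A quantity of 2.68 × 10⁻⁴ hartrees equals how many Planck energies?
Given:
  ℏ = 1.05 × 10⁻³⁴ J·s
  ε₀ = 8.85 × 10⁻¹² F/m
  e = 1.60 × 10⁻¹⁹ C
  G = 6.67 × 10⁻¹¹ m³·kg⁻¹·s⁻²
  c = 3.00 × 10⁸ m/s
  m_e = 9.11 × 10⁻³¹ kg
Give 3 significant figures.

hartree: E_h = m_e e⁴/(4πε₀ℏ)² = 4.38 × 10⁻¹⁸ J
Planck energy: E_P = √(ℏc⁵/G) = 1.96 × 10⁹ J
2.68 × 10⁻⁴ × 4.38 × 10⁻¹⁸ / 1.96 × 10⁹ = 6.00 × 10⁻³¹

6.00 × 10⁻³¹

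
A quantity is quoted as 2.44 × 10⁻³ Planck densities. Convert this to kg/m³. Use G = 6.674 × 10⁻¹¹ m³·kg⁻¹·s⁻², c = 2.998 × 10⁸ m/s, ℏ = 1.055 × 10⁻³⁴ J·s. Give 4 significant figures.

One Planck density: ρ_P = c⁵/(ℏG²) = 5.154 × 10⁹⁶ kg/m³.
2.44 × 10⁻³ × 5.154 × 10⁹⁶ kg/m³ = 1.258 × 10⁹⁴ kg/m³

1.258 × 10⁹⁴ kg/m³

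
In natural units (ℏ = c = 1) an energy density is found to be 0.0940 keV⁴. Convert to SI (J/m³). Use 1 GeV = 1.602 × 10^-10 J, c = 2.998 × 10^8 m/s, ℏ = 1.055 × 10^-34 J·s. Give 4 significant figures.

[E]/[L]³ = [E]⁴/(ℏc)³; restore (ℏc)⁻³.
1 GeV⁴ → 1/(ℏc)³ × (1 GeV in J)⁴ = 2.082 × 10^37 J/m³.
Convert the energy scale: 0.0940 keV⁴ = 9.40 × 10^-26 GeV⁴.
Result: 9.40 × 10^-26 × 2.082 × 10^37 = 1.957 × 10^12 J/m³.

1.957 × 10^12 J/m³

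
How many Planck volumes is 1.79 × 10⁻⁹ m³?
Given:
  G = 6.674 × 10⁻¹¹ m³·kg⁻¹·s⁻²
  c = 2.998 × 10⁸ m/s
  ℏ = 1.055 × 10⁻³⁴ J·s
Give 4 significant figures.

4.238 × 10⁹⁵

Planck volume: V_P = (ℏG/c³)^(3/2) = 4.224 × 10⁻¹⁰⁵ m³.
1.79 × 10⁻⁹ / 4.224 × 10⁻¹⁰⁵ = 4.238 × 10⁹⁵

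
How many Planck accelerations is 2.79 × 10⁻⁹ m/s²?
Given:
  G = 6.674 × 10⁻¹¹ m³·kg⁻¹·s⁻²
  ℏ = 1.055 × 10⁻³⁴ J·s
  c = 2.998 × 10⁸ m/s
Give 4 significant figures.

5.018 × 10⁻⁶¹

Planck acceleration: a_P = √(c⁷/(ℏG)) = 5.560 × 10⁵¹ m/s².
2.79 × 10⁻⁹ / 5.560 × 10⁵¹ = 5.018 × 10⁻⁶¹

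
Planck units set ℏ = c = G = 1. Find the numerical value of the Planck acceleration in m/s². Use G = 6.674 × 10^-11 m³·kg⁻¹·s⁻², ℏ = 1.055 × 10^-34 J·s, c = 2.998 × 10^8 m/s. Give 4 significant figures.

Dimensional analysis gives a_P = √(c⁷/(ℏG)).
  = √(3.092 × 10^103)
  = 5.560 × 10^51 m/s²

5.560 × 10^51 m/s²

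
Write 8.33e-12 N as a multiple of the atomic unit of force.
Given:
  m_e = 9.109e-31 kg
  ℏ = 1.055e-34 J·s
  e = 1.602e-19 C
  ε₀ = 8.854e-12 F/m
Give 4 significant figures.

1.013e-4

atomic unit of force: F_au = E_h/a₀ = m_e²e⁶/((4πε₀)³ℏ⁴) = 8.220e-8 N.
8.33e-12 / 8.220e-8 = 1.013e-4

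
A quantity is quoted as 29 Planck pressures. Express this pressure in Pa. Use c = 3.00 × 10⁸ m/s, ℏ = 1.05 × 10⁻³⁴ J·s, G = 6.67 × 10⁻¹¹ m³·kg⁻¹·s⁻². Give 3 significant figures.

1.36 × 10¹¹⁵ Pa

One Planck pressure: p_P = c⁷/(ℏG²) = 4.68 × 10¹¹³ Pa.
29 × 4.68 × 10¹¹³ Pa = 1.36 × 10¹¹⁵ Pa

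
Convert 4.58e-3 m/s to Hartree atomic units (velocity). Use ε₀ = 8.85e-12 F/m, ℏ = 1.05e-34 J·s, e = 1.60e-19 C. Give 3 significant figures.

2.09e-9

atomic unit of velocity: v_au = e²/(4πε₀ℏ) = 2.19e6 m/s.
4.58e-3 / 2.19e6 = 2.09e-9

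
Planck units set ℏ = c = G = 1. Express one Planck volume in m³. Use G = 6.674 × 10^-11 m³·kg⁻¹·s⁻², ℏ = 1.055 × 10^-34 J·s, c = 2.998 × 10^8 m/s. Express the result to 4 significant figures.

Dimensional analysis gives V_P = (ℏG/c³)^(3/2).
  = √(1.784 × 10^-209)
  = 4.224 × 10^-105 m³

4.224 × 10^-105 m³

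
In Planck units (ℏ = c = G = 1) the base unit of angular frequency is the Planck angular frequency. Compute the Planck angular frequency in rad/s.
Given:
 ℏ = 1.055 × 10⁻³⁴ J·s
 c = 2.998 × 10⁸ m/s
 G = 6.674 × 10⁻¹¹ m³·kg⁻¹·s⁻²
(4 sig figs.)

1.855 × 10⁴³ rad/s

ω_P = √(c⁵/(ℏG))
  = √(3.440 × 10⁸⁶)
  = 1.855 × 10⁴³ rad/s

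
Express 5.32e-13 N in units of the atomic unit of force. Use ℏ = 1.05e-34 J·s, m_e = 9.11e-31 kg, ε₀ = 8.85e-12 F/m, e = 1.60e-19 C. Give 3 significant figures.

atomic unit of force: F_au = E_h/a₀ = m_e²e⁶/((4πε₀)³ℏ⁴) = 8.33e-8 N.
5.32e-13 / 8.33e-8 = 6.39e-6

6.39e-6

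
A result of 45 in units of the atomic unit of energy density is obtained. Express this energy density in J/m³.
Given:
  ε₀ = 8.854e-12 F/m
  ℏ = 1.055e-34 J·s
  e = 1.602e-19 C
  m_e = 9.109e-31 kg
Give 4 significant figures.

One atomic unit of energy density: u_au = E_h/a₀³ = m_e⁴e¹⁰/((4πε₀)⁵ℏ⁸) = 2.929e13 J/m³.
45 × 2.929e13 J/m³ = 1.318e15 J/m³

1.318e15 J/m³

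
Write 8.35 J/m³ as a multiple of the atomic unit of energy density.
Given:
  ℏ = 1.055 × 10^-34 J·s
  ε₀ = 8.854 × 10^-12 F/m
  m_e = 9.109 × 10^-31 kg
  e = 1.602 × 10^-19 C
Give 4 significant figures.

2.851 × 10^-13

atomic unit of energy density: u_au = E_h/a₀³ = m_e⁴e¹⁰/((4πε₀)⁵ℏ⁸) = 2.929 × 10^13 J/m³.
8.35 / 2.929 × 10^13 = 2.851 × 10^-13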